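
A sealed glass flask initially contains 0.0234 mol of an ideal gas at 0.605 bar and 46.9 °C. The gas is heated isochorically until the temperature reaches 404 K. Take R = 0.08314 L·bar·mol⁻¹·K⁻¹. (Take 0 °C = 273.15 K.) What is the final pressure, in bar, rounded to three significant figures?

Convert: T₁ = 320.0 K.
From PV = nRT: V₁ = nRT₁/P₁ = 1.029 L.
V constant ⇒ P ∝ T: V₂ = V₁; P₂ = P₁·(T₂/T₁) = 0.7637 bar.

P₂ ≈ 0.764 bar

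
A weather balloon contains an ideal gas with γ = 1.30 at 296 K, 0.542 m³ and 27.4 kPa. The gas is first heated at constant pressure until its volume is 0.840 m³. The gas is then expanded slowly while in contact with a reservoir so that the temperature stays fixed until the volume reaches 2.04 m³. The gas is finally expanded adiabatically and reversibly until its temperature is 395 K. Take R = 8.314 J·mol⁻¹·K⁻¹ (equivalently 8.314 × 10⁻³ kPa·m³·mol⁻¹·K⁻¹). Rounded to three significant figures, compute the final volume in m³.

V₄ ≈ 3.36 m³

Isobaric, so V/T is constant: P₂ = P₁; T₂ = T₁·(V₂/V₁) = 458.7 K.
Isothermal, so P V is constant: T₃ = T₂; P₃ = P₂·(V₂/V₃) = 11.28 kPa.
Reversible adiabatic, γ = 1.30: P₄ = P₃·(T₄/T₃)^(γ/(γ−1)) = 5.900 kPa; V₄ = V₃·(T₃/T₄)^(1/(γ−1)) = 3.359 m³.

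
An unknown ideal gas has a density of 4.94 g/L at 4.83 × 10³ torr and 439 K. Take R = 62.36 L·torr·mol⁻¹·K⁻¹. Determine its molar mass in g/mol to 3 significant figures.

M ≈ 28.0 g/mol

ρ = PM/(RT) ⇒ M = ρRT/P = (4.94 × 62.36 × 439.0) / 4.83e+03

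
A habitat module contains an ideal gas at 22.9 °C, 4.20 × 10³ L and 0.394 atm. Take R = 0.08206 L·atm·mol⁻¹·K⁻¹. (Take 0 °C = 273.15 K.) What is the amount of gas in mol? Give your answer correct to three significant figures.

n ≈ 68.1 mol

Convert: T = 296.05 K.
PV = nRT ⇒ n = PV/(RT) = (0.394 × 4.20e+03) / (0.08206 × 296.05)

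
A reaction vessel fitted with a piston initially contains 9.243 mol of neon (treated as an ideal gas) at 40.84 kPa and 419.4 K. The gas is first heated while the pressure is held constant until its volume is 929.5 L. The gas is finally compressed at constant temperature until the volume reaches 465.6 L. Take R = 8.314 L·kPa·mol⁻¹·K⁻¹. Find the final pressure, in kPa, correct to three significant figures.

From PV = nRT: V₁ = nRT₁/P₁ = 789.2 L.
Isobaric, so V/T is constant: P₂ = P₁; T₂ = T₁·(V₂/V₁) = 494.0 K.
Isothermal, so P V is constant: T₃ = T₂; P₃ = P₂·(V₂/V₃) = 81.53 kPa.

P₃ ≈ 81.5 kPa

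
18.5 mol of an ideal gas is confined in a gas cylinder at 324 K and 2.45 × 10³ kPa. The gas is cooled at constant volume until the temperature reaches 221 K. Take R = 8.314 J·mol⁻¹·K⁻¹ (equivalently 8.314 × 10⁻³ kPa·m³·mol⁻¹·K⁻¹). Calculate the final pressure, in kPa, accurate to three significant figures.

P₂ ≈ 1.67e+03 kPa

From PV = nRT: V₁ = nRT₁/P₁ = 0.02034 m³.
V constant ⇒ P ∝ T: V₂ = V₁; P₂ = P₁·(T₂/T₁) = 1671 kPa.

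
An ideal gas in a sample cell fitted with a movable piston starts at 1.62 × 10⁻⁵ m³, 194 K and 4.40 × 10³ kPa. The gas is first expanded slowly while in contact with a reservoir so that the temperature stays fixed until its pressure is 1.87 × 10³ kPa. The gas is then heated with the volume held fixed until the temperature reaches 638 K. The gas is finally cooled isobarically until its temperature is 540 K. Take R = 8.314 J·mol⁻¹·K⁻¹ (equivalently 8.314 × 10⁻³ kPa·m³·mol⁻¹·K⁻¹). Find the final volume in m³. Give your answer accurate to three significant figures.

V₄ ≈ 3.23e-05 m³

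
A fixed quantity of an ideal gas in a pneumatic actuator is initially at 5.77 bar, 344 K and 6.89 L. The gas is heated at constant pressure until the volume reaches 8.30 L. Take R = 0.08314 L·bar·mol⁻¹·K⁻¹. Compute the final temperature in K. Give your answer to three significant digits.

T₂ ≈ 414 K

Isobaric, so V/T is constant: P₂ = P₁; T₂ = T₁·(V₂/V₁) = 414.4 K.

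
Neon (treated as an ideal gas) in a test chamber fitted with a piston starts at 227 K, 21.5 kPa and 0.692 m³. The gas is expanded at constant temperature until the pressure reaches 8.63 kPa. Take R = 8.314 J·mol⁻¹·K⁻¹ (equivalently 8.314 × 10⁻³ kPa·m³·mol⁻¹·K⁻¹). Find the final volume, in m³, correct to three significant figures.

Isothermal, so P V is constant: T₂ = T₁; V₂ = V₁·(P₁/P₂) = 1.724 m³.

V₂ ≈ 1.72 m³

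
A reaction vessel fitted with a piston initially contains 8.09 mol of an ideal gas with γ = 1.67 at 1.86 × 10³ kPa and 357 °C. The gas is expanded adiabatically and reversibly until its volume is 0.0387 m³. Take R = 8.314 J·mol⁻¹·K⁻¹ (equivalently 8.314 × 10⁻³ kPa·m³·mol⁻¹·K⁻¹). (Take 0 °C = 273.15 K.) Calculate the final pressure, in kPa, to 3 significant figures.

Convert: T₁ = 630.1 K.
From PV = nRT: V₁ = nRT₁/P₁ = 0.02279 m³.
Reversible adiabatic, γ = 1.67: T₂ = T₁·(V₁/V₂)^(γ−1) = 441.9 K; P₂ = P₁·(V₁/V₂)^γ = 768.0 kPa.

P₂ ≈ 768 kPa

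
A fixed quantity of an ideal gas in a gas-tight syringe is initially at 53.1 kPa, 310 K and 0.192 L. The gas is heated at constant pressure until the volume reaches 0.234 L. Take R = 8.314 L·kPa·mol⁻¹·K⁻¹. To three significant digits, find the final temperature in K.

P constant ⇒ V ∝ T: P₂ = P₁; T₂ = T₁·(V₂/V₁) = 377.8 K.

T₂ ≈ 378 K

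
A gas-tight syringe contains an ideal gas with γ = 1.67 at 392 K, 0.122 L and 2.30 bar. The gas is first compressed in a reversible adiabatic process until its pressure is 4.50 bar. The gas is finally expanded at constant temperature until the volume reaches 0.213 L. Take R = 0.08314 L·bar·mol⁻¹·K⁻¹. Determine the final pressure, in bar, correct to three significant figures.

Adiabatic (γ = 1.67), T V^(γ−1) and P V^γ constant: T₂ = T₁·(P₂/P₁)^((γ−1)/γ) = 513.1 K; V₂ = V₁·(P₁/P₂)^(1/γ) = 0.08162 L.
Isothermal, so P V is constant: T₃ = T₂; P₃ = P₂·(V₂/V₃) = 1.724 bar.

P₃ ≈ 1.72 bar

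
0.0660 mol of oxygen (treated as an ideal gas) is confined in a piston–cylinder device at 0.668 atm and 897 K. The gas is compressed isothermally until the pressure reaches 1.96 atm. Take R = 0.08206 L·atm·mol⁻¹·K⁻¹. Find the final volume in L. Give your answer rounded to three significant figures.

From PV = nRT: V₁ = nRT₁/P₁ = 7.273 L.
T constant ⇒ Boyle's law P V = const: T₂ = T₁; V₂ = V₁·(P₁/P₂) = 2.479 L.

V₂ ≈ 2.48 L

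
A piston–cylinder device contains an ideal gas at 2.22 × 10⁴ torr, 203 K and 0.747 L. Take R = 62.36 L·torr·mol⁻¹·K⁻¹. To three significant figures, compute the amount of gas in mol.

PV = nRT ⇒ n = PV/(RT) = (2.22e+04 × 0.747) / (62.36 × 203)

n ≈ 1.31 mol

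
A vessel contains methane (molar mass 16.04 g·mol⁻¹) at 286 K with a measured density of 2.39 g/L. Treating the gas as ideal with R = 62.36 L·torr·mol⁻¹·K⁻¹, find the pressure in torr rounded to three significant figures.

ρ = PM/(RT) ⇒ P = ρRT/M = (2.39 × 62.36 × 286.0) / 16.04

P ≈ 2.66e+03 torr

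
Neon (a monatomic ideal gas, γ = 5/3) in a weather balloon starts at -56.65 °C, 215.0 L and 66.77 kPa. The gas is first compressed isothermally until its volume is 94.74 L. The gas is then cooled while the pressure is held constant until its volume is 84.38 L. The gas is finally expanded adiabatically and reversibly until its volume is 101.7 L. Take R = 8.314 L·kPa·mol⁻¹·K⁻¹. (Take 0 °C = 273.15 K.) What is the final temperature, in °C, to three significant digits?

Convert: T₁ = 216.5 K.
Isothermal, so P V is constant: T₂ = T₁; P₂ = P₁·(V₁/V₂) = 151.5 kPa.
Isobaric, so V/T is constant: P₃ = P₂; T₃ = T₂·(V₃/V₂) = 192.8 K.
Reversible adiabatic, γ = 5/3: T₄ = T₃·(V₃/V₄)^(γ−1) = 170.3 K; P₄ = P₃·(V₃/V₄)^γ = 111.0 kPa.

T₄ ≈ -103 °C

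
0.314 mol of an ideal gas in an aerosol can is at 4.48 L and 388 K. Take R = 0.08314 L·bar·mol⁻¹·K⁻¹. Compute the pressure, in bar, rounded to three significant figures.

PV = nRT ⇒ P = nRT/V = (0.314 × 0.08314 × 388) / 4.48

P ≈ 2.26 bar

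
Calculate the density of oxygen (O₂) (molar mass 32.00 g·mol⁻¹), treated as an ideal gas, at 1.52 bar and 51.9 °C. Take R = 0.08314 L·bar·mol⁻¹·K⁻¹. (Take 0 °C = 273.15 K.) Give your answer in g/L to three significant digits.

ρ ≈ 1.80 g/L

ρ = PM/(RT) = (1.52 × 32.00) / (0.08314 × 325.0)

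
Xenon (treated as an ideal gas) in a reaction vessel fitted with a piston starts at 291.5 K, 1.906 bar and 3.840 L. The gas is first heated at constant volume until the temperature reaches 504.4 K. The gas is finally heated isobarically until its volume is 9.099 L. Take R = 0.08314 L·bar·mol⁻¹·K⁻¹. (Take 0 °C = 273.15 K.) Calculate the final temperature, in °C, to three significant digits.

T₃ ≈ 922 °C

V constant ⇒ P ∝ T: V₂ = V₁; P₂ = P₁·(T₂/T₁) = 3.298 bar.
Isobaric, so V/T is constant: P₃ = P₂; T₃ = T₂·(V₃/V₂) = 1195 K.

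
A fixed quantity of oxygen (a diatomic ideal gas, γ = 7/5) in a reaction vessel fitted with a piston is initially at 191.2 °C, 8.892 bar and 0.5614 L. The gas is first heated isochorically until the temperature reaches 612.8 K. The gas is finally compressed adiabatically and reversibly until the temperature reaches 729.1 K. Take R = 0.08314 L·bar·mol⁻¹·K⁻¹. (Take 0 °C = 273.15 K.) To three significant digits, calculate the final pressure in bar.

Convert: T₁ = 464.3 K.
V constant ⇒ P ∝ T: V₂ = V₁; P₂ = P₁·(T₂/T₁) = 11.73 bar.
Reversible adiabatic, γ = 7/5: P₃ = P₂·(T₃/T₂)^(γ/(γ−1)) = 21.56 bar; V₃ = V₂·(T₂/T₃)^(1/(γ−1)) = 0.3636 L.

P₃ ≈ 21.6 bar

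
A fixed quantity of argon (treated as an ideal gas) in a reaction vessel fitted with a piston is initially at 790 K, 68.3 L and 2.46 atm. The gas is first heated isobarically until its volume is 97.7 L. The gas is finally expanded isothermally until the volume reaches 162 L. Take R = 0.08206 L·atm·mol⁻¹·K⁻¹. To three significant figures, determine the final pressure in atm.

P constant ⇒ V ∝ T: P₂ = P₁; T₂ = T₁·(V₂/V₁) = 1130 K.
Isothermal, so P V is constant: T₃ = T₂; P₃ = P₂·(V₂/V₃) = 1.484 atm.

P₃ ≈ 1.48 atm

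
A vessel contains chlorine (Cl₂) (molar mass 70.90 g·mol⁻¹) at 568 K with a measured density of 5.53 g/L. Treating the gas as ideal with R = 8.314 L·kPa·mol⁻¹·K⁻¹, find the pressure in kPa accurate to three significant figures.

ρ = PM/(RT) ⇒ P = ρRT/M = (5.53 × 8.314 × 568.0) / 70.90

P ≈ 368 kPa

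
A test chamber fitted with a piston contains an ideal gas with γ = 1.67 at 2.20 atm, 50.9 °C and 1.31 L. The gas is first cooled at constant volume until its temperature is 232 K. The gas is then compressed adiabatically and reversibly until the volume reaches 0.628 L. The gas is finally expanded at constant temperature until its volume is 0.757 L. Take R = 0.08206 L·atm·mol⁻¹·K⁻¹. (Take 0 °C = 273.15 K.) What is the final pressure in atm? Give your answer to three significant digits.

Convert: T₁ = 324.0 K.
V constant ⇒ P ∝ T: V₂ = V₁; P₂ = P₁·(T₂/T₁) = 1.575 atm.
Reversible adiabatic, γ = 1.67: T₃ = T₂·(V₂/V₃)^(γ−1) = 379.7 K; P₃ = P₂·(V₂/V₃)^γ = 5.377 atm.
Isothermal, so P V is constant: T₄ = T₃; P₄ = P₃·(V₃/V₄) = 4.461 atm.

P₄ ≈ 4.46 atm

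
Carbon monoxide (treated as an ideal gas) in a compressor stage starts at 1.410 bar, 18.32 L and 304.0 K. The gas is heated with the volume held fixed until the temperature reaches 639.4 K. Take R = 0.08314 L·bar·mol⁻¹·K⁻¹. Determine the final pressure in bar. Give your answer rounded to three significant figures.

Isochoric, so P/T is constant: V₂ = V₁; P₂ = P₁·(T₂/T₁) = 2.966 bar.

P₂ ≈ 2.97 bar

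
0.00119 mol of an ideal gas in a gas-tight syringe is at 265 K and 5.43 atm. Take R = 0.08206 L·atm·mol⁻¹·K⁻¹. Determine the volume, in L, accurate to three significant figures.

V ≈ 0.00477 L

PV = nRT ⇒ V = nRT/P = (0.00119 × 0.08206 × 265) / 5.43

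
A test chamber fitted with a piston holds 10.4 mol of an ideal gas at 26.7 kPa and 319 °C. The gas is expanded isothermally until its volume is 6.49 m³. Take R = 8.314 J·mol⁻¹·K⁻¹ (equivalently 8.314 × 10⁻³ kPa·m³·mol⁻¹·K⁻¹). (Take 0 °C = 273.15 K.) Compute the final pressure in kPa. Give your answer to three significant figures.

P₂ ≈ 7.89 kPa

Convert: T₁ = 592.1 K.
From PV = nRT: V₁ = nRT₁/P₁ = 1.918 m³.
Isothermal, so P V is constant: T₂ = T₁; P₂ = P₁·(V₁/V₂) = 7.889 kPa.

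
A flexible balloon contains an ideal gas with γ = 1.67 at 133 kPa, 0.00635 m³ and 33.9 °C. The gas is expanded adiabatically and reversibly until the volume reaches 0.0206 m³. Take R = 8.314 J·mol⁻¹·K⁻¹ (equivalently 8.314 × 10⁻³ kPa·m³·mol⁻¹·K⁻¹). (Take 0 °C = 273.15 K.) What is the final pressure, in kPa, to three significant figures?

Convert: T₁ = 307.0 K.
Adiabatic (γ = 1.67), T V^(γ−1) and P V^γ constant: T₂ = T₁·(V₁/V₂)^(γ−1) = 139.6 K; P₂ = P₁·(V₁/V₂)^γ = 18.63 kPa.

P₂ ≈ 18.6 kPa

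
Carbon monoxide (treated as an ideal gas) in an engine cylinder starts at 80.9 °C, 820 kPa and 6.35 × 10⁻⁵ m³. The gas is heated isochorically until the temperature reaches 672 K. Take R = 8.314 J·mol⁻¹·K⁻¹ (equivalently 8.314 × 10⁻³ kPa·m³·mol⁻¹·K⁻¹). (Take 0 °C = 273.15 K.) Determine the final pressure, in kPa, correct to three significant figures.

Convert: T₁ = 354.0 K.
V constant ⇒ P ∝ T: V₂ = V₁; P₂ = P₁·(T₂/T₁) = 1556 kPa.

P₂ ≈ 1.56e+03 kPa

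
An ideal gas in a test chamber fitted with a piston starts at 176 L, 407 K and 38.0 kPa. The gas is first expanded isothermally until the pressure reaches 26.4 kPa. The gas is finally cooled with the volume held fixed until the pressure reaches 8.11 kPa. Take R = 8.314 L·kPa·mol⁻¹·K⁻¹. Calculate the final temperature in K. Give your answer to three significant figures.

T₃ ≈ 125 K

Isothermal, so P V is constant: T₂ = T₁; V₂ = V₁·(P₁/P₂) = 253.3 L.
V constant ⇒ P ∝ T: V₃ = V₂; T₃ = T₂·(P₃/P₂) = 125.0 K.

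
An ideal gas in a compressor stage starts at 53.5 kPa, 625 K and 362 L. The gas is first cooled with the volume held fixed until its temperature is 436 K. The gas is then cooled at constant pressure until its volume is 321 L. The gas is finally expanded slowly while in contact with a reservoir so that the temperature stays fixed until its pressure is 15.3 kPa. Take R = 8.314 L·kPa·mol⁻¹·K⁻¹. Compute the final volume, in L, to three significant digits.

V₄ ≈ 783 L

Isochoric, so P/T is constant: V₂ = V₁; P₂ = P₁·(T₂/T₁) = 37.32 kPa.
P constant ⇒ V ∝ T: P₃ = P₂; T₃ = T₂·(V₃/V₂) = 386.6 K.
T constant ⇒ Boyle's law P V = const: T₄ = T₃; V₄ = V₃·(P₃/P₄) = 783.0 L.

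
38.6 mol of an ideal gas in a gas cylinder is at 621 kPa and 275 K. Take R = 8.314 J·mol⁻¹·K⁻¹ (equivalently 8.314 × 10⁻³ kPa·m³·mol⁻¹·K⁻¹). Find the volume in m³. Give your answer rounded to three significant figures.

V ≈ 0.142 m³

PV = nRT ⇒ V = nRT/P = (38.6 × 8.314 × 10⁻³ × 275) / 621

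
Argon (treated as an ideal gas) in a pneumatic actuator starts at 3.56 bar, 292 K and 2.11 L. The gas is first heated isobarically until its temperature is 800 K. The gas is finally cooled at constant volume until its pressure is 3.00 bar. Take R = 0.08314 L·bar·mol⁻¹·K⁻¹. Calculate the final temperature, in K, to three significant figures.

T₃ ≈ 674 K

P constant ⇒ V ∝ T: P₂ = P₁; V₂ = V₁·(T₂/T₁) = 5.781 L.
Isochoric, so P/T is constant: V₃ = V₂; T₃ = T₂·(P₃/P₂) = 674.2 K.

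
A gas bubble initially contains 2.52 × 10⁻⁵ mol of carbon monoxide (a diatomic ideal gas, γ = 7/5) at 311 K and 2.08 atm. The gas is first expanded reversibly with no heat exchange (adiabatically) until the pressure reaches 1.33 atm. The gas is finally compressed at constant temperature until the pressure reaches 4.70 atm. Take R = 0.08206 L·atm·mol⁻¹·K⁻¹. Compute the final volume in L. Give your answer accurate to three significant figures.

From PV = nRT: V₁ = nRT₁/P₁ = 0.0003092 L.
Adiabatic (γ = 7/5), T V^(γ−1) and P V^γ constant: T₂ = T₁·(P₂/P₁)^((γ−1)/γ) = 273.7 K; V₂ = V₁·(P₁/P₂)^(1/γ) = 0.0004256 L.
T constant ⇒ Boyle's law P V = const: T₃ = T₂; V₃ = V₂·(P₂/P₃) = 0.0001204 L.

V₃ ≈ 0.000120 L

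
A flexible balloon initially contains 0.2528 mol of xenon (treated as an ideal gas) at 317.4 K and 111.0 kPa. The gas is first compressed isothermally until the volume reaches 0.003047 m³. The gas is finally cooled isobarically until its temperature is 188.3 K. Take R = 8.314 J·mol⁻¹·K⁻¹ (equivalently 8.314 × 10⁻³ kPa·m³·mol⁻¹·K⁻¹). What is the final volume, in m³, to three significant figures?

From PV = nRT: V₁ = nRT₁/P₁ = 0.006010 m³.
T constant ⇒ Boyle's law P V = const: T₂ = T₁; P₂ = P₁·(V₁/V₂) = 218.9 kPa.
Isobaric, so V/T is constant: P₃ = P₂; V₃ = V₂·(T₃/T₂) = 0.001808 m³.

V₃ ≈ 0.00181 m³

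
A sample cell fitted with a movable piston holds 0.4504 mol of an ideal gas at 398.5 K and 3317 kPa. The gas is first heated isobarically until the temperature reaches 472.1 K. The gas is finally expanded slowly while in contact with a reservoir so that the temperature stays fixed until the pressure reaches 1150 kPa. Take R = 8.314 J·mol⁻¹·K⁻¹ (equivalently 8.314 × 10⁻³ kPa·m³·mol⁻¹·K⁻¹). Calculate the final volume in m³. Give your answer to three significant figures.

V₃ ≈ 0.00154 m³

From PV = nRT: V₁ = nRT₁/P₁ = 0.0004499 m³.
P constant ⇒ V ∝ T: P₂ = P₁; V₂ = V₁·(T₂/T₁) = 0.0005330 m³.
T constant ⇒ Boyle's law P V = const: T₃ = T₂; V₃ = V₂·(P₂/P₃) = 0.001537 m³.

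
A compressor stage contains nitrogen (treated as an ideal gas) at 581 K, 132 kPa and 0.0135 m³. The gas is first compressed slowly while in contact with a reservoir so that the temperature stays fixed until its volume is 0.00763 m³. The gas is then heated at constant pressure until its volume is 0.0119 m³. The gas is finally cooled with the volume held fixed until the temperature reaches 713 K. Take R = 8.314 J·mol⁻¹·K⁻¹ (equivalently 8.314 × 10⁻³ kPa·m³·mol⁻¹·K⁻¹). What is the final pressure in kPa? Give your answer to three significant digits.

T constant ⇒ Boyle's law P V = const: T₂ = T₁; P₂ = P₁·(V₁/V₂) = 233.6 kPa.
Isobaric, so V/T is constant: P₃ = P₂; T₃ = T₂·(V₃/V₂) = 906.1 K.
Isochoric, so P/T is constant: V₄ = V₃; P₄ = P₃·(T₄/T₃) = 183.8 kPa.

P₄ ≈ 184 kPa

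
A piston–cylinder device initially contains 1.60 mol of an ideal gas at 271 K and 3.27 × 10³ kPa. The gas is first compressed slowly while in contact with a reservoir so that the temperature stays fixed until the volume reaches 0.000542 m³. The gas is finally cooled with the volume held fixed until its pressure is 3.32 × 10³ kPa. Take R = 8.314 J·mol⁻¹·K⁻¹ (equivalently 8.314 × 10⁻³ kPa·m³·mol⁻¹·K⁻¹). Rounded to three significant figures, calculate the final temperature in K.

From PV = nRT: V₁ = nRT₁/P₁ = 0.001102 m³.
Isothermal, so P V is constant: T₂ = T₁; P₂ = P₁·(V₁/V₂) = 6651 kPa.
Isochoric, so P/T is constant: V₃ = V₂; T₃ = T₂·(P₃/P₂) = 135.3 K.

T₃ ≈ 135 K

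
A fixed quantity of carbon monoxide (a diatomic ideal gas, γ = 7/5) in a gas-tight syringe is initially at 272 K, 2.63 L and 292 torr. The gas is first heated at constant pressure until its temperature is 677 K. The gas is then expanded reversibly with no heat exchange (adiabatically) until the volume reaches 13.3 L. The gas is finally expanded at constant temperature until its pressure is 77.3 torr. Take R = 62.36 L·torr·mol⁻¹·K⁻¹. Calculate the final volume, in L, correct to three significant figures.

V₄ ≈ 18.6 L

P constant ⇒ V ∝ T: P₂ = P₁; V₂ = V₁·(T₂/T₁) = 6.546 L.
Adiabatic (γ = 7/5), T V^(γ−1) and P V^γ constant: T₃ = T₂·(V₂/V₃)^(γ−1) = 509.8 K; P₃ = P₂·(V₂/V₃)^γ = 108.2 torr.
T constant ⇒ Boyle's law P V = const: T₄ = T₃; V₄ = V₃·(P₃/P₄) = 18.62 L.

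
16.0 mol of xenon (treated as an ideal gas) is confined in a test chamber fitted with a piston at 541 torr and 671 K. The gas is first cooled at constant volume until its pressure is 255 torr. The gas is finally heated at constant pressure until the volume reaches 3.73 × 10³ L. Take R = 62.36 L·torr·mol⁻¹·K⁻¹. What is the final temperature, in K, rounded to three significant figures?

From PV = nRT: V₁ = nRT₁/P₁ = 1238 L.
Isochoric, so P/T is constant: V₂ = V₁; T₂ = T₁·(P₂/P₁) = 316.3 K.
P constant ⇒ V ∝ T: P₃ = P₂; T₃ = T₂·(V₃/V₂) = 953.3 K.

T₃ ≈ 953 K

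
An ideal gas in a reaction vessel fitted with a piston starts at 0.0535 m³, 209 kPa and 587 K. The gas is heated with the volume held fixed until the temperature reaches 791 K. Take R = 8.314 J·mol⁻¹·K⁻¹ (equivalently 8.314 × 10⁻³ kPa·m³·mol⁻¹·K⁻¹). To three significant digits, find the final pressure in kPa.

V constant ⇒ P ∝ T: V₂ = V₁; P₂ = P₁·(T₂/T₁) = 281.6 kPa.

P₂ ≈ 282 kPa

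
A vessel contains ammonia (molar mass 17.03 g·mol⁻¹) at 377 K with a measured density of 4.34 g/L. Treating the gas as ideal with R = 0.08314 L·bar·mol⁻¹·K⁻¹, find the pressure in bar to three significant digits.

ρ = PM/(RT) ⇒ P = ρRT/M = (4.34 × 0.08314 × 377.0) / 17.03

P ≈ 7.99 bar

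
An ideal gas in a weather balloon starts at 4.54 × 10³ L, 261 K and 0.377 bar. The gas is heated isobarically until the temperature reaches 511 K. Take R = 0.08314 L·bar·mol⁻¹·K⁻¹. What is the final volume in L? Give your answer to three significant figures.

V₂ ≈ 8.89e+03 L

P constant ⇒ V ∝ T: P₂ = P₁; V₂ = V₁·(T₂/T₁) = 8889 L.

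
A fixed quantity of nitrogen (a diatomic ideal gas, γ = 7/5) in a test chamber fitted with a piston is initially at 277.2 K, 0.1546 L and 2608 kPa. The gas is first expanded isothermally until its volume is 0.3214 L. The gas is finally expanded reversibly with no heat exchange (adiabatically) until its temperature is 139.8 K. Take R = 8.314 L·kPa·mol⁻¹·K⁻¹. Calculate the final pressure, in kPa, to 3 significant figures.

P₃ ≈ 114 kPa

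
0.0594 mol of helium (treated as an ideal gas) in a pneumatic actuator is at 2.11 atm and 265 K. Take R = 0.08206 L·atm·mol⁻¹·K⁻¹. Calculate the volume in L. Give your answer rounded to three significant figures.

PV = nRT ⇒ V = nRT/P = (0.0594 × 0.08206 × 265) / 2.11

V ≈ 0.612 L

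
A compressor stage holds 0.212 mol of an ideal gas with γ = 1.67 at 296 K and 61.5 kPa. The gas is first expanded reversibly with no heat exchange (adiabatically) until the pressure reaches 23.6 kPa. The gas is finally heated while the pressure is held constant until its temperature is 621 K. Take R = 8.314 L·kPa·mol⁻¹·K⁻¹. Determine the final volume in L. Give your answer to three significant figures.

From PV = nRT: V₁ = nRT₁/P₁ = 8.483 L.
Reversible adiabatic, γ = 1.67: T₂ = T₁·(P₂/P₁)^((γ−1)/γ) = 201.6 K; V₂ = V₁·(P₁/P₂)^(1/γ) = 15.05 L.
Isobaric, so V/T is constant: P₃ = P₂; V₃ = V₂·(T₃/T₂) = 46.38 L.

V₃ ≈ 46.4 L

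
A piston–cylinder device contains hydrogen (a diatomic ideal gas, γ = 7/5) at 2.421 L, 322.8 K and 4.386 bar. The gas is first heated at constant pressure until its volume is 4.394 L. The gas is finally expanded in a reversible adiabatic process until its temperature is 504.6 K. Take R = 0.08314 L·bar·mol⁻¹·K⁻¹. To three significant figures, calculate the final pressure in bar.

Isobaric, so V/T is constant: P₂ = P₁; T₂ = T₁·(V₂/V₁) = 585.9 K.
Adiabatic (γ = 7/5), T V^(γ−1) and P V^γ constant: P₃ = P₂·(T₃/T₂)^(γ/(γ−1)) = 2.601 bar; V₃ = V₂·(T₂/T₃)^(1/(γ−1)) = 6.382 L.

P₃ ≈ 2.60 bar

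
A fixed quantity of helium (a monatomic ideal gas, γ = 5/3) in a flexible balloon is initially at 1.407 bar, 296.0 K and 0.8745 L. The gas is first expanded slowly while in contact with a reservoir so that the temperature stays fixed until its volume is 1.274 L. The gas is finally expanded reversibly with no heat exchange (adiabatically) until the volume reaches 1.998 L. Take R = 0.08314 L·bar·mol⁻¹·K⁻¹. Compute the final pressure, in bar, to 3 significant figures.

Isothermal, so P V is constant: T₂ = T₁; P₂ = P₁·(V₁/V₂) = 0.9658 bar.
Adiabatic (γ = 5/3), T V^(γ−1) and P V^γ constant: T₃ = T₂·(V₂/V₃)^(γ−1) = 219.3 K; P₃ = P₂·(V₂/V₃)^γ = 0.4562 bar.

P₃ ≈ 0.456 bar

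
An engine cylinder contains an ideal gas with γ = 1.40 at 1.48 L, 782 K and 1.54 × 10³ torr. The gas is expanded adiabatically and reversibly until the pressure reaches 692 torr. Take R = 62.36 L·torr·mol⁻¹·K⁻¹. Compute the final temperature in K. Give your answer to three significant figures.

T₂ ≈ 622 K

Reversible adiabatic, γ = 1.40: T₂ = T₁·(P₂/P₁)^((γ−1)/γ) = 622.2 K; V₂ = V₁·(P₁/P₂)^(1/γ) = 2.621 L.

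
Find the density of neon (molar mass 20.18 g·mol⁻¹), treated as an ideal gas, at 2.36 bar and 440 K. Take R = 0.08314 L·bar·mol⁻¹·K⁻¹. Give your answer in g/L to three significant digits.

ρ = PM/(RT) = (2.36 × 20.18) / (0.08314 × 440.0)

ρ ≈ 1.30 g/L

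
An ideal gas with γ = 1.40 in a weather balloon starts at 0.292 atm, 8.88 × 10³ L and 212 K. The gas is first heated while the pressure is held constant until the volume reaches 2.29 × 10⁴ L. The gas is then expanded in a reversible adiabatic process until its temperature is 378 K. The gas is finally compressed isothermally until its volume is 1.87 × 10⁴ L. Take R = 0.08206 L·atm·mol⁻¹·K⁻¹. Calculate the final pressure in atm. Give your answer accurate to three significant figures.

P₄ ≈ 0.247 atm

P constant ⇒ V ∝ T: P₂ = P₁; T₂ = T₁·(V₂/V₁) = 546.7 K.
Adiabatic (γ = 1.40), T V^(γ−1) and P V^γ constant: P₃ = P₂·(T₃/T₂)^(γ/(γ−1)) = 0.08025 atm; V₃ = V₂·(T₂/T₃)^(1/(γ−1)) = 5.761e+04 L.
T constant ⇒ Boyle's law P V = const: T₄ = T₃; P₄ = P₃·(V₃/V₄) = 0.2472 atm.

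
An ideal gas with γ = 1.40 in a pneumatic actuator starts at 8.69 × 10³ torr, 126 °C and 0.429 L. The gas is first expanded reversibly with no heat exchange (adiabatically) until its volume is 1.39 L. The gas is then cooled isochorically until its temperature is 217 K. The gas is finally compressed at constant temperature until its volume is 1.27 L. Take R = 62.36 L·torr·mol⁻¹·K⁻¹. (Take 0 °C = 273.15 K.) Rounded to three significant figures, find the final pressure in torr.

Convert: T₁ = 399.1 K.
Reversible adiabatic, γ = 1.40: T₂ = T₁·(V₁/V₂)^(γ−1) = 249.4 K; P₂ = P₁·(V₁/V₂)^γ = 1676 torr.
V constant ⇒ P ∝ T: V₃ = V₂; P₃ = P₂·(T₃/T₂) = 1458 torr.
Isothermal, so P V is constant: T₄ = T₃; P₄ = P₃·(V₃/V₄) = 1596 torr.

P₄ ≈ 1.60e+03 torr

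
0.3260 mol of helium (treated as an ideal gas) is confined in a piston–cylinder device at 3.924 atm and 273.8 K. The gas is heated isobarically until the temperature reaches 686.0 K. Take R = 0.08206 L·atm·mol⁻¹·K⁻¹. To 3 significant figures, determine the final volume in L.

From PV = nRT: V₁ = nRT₁/P₁ = 1.867 L.
P constant ⇒ V ∝ T: P₂ = P₁; V₂ = V₁·(T₂/T₁) = 4.677 L.

V₂ ≈ 4.68 L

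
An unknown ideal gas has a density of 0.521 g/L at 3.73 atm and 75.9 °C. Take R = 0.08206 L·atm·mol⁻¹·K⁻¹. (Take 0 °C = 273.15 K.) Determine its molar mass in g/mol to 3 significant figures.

M ≈ 4.00 g/mol

ρ = PM/(RT) ⇒ M = ρRT/P = (0.521 × 0.08206 × 349.0) / 3.73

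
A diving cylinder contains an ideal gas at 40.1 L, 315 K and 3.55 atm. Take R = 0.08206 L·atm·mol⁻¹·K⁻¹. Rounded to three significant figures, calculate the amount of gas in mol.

n ≈ 5.51 mol

PV = nRT ⇒ n = PV/(RT) = (3.55 × 40.1) / (0.08206 × 315)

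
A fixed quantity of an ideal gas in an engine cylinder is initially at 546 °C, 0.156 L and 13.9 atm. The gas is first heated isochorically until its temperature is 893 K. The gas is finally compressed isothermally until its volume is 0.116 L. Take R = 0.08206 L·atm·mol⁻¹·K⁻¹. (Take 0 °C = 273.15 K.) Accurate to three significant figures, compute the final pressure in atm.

P₃ ≈ 20.4 atm

Convert: T₁ = 819.1 K.
V constant ⇒ P ∝ T: V₂ = V₁; P₂ = P₁·(T₂/T₁) = 15.15 atm.
T constant ⇒ Boyle's law P V = const: T₃ = T₂; P₃ = P₂·(V₂/V₃) = 20.38 atm.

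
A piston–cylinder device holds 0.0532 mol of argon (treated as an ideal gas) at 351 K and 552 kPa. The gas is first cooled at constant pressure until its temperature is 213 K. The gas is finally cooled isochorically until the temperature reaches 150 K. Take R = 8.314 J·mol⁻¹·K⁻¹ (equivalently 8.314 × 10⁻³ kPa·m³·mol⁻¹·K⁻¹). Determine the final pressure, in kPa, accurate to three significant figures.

P₃ ≈ 389 kPa

From PV = nRT: V₁ = nRT₁/P₁ = 0.0002812 m³.
Isobaric, so V/T is constant: P₂ = P₁; V₂ = V₁·(T₂/T₁) = 0.0001707 m³.
Isochoric, so P/T is constant: V₃ = V₂; P₃ = P₂·(T₃/T₂) = 388.7 kPa.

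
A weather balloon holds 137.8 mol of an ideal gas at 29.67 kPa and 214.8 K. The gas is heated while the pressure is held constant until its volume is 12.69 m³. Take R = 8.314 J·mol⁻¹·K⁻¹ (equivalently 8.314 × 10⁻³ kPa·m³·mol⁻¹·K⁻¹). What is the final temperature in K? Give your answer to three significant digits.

From PV = nRT: V₁ = nRT₁/P₁ = 8.294 m³.
P constant ⇒ V ∝ T: P₂ = P₁; T₂ = T₁·(V₂/V₁) = 328.6 K.

T₂ ≈ 329 K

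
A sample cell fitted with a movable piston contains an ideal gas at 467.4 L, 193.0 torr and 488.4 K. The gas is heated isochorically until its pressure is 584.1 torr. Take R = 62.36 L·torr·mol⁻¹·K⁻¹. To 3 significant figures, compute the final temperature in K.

T₂ ≈ 1.48e+03 K

V constant ⇒ P ∝ T: V₂ = V₁; T₂ = T₁·(P₂/P₁) = 1478 K.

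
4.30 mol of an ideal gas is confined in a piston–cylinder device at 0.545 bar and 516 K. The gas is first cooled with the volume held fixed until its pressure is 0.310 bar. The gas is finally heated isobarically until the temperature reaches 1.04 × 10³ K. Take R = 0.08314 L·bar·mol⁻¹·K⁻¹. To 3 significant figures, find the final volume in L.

V₃ ≈ 1.20e+03 L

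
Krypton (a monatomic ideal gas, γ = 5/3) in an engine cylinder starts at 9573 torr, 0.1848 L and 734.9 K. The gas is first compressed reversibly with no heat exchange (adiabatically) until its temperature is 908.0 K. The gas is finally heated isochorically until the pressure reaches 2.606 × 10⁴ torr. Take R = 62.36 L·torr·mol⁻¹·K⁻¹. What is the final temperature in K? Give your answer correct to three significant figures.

Adiabatic (γ = 5/3), T V^(γ−1) and P V^γ constant: P₂ = P₁·(T₂/T₁)^(γ/(γ−1)) = 1.624e+04 torr; V₂ = V₁·(T₁/T₂)^(1/(γ−1)) = 0.1346 L.
V constant ⇒ P ∝ T: V₃ = V₂; T₃ = T₂·(P₃/P₂) = 1457 K.

T₃ ≈ 1.46e+03 K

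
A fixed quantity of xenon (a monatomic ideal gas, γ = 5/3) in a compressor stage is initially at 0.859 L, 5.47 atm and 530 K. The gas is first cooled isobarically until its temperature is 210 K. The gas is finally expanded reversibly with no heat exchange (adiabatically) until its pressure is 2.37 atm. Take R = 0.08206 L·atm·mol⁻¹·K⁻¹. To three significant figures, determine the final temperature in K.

Isobaric, so V/T is constant: P₂ = P₁; V₂ = V₁·(T₂/T₁) = 0.3404 L.
Adiabatic (γ = 5/3), T V^(γ−1) and P V^γ constant: T₃ = T₂·(P₃/P₂)^((γ−1)/γ) = 150.3 K; V₃ = V₂·(P₂/P₃)^(1/γ) = 0.5622 L.

T₃ ≈ 150 K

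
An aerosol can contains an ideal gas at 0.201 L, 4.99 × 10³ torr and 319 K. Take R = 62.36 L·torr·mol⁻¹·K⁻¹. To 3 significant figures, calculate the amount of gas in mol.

n ≈ 0.0504 mol

PV = nRT ⇒ n = PV/(RT) = (4.99e+03 × 0.201) / (62.36 × 319)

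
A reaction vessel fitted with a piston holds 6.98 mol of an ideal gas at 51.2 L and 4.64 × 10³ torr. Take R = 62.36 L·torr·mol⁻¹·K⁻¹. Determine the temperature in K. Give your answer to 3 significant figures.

PV = nRT ⇒ T = PV/(nR) = (4.64e+03 × 51.2) / (6.98 × 62.36)

T ≈ 546 K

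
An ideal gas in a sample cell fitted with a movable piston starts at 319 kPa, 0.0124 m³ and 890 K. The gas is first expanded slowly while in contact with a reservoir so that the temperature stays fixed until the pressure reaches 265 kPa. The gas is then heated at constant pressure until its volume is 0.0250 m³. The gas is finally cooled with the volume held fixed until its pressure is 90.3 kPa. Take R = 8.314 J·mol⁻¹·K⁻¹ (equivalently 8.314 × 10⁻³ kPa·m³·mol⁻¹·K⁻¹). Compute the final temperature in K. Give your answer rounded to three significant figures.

T₄ ≈ 508 K

Isothermal, so P V is constant: T₂ = T₁; V₂ = V₁·(P₁/P₂) = 0.01493 m³.
Isobaric, so V/T is constant: P₃ = P₂; T₃ = T₂·(V₃/V₂) = 1491 K.
Isochoric, so P/T is constant: V₄ = V₃; T₄ = T₃·(P₄/P₃) = 507.9 K.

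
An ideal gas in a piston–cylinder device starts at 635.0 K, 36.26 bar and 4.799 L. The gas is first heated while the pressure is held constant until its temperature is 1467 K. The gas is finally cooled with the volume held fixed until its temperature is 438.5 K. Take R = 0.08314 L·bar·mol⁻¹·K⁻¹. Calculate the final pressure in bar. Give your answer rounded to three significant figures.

Isobaric, so V/T is constant: P₂ = P₁; V₂ = V₁·(T₂/T₁) = 11.09 L.
Isochoric, so P/T is constant: V₃ = V₂; P₃ = P₂·(T₃/T₂) = 10.84 bar.

P₃ ≈ 10.8 bar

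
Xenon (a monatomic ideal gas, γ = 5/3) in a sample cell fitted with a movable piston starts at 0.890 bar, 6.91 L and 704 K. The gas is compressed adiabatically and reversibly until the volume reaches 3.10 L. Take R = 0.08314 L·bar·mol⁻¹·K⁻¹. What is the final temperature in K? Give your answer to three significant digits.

Adiabatic (γ = 5/3), T V^(γ−1) and P V^γ constant: T₂ = T₁·(V₁/V₂)^(γ−1) = 1201 K; P₂ = P₁·(V₁/V₂)^γ = 3.385 bar.

T₂ ≈ 1.20e+03 K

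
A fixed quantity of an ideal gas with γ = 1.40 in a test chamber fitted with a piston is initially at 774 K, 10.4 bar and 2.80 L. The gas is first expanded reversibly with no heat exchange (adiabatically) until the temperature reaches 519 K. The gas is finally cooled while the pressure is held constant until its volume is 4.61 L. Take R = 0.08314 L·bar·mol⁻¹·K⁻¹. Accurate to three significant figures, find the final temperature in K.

T₃ ≈ 315 K

Adiabatic (γ = 1.40), T V^(γ−1) and P V^γ constant: P₂ = P₁·(T₂/T₁)^(γ/(γ−1)) = 2.568 bar; V₂ = V₁·(T₁/T₂)^(1/(γ−1)) = 7.605 L.
P constant ⇒ V ∝ T: P₃ = P₂; T₃ = T₂·(V₃/V₂) = 314.6 K.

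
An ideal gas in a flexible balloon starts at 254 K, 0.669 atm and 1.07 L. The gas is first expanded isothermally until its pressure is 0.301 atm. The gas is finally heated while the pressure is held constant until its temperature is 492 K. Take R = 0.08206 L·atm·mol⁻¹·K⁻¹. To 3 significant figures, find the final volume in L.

T constant ⇒ Boyle's law P V = const: T₂ = T₁; V₂ = V₁·(P₁/P₂) = 2.378 L.
P constant ⇒ V ∝ T: P₃ = P₂; V₃ = V₂·(T₃/T₂) = 4.607 L.

V₃ ≈ 4.61 L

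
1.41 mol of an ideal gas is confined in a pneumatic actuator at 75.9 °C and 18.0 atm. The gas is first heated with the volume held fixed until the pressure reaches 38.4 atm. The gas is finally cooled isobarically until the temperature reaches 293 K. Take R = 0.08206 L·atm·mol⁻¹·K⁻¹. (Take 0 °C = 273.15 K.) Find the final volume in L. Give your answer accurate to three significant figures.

V₃ ≈ 0.883 L

Convert: T₁ = 349.0 K.
From PV = nRT: V₁ = nRT₁/P₁ = 2.244 L.
Isochoric, so P/T is constant: V₂ = V₁; T₂ = T₁·(P₂/P₁) = 744.6 K.
Isobaric, so V/T is constant: P₃ = P₂; V₃ = V₂·(T₃/T₂) = 0.8829 L.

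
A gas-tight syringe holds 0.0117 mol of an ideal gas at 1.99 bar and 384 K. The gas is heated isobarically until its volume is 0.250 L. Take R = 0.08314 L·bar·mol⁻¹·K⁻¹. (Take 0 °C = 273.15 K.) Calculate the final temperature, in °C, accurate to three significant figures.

T₂ ≈ 238 °C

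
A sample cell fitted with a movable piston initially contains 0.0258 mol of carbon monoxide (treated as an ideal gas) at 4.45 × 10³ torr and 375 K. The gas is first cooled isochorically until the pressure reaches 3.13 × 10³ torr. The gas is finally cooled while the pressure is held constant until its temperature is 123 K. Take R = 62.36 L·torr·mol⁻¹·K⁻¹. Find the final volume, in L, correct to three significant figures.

V₃ ≈ 0.0632 L

From PV = nRT: V₁ = nRT₁/P₁ = 0.1356 L.
V constant ⇒ P ∝ T: V₂ = V₁; T₂ = T₁·(P₂/P₁) = 263.8 K.
Isobaric, so V/T is constant: P₃ = P₂; V₃ = V₂·(T₃/T₂) = 0.06322 L.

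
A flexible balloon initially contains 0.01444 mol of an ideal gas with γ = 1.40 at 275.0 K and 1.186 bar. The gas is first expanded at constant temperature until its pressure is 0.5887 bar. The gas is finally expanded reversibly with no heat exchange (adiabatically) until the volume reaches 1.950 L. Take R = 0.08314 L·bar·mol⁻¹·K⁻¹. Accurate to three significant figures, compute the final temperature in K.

T₃ ≈ 167 K

From PV = nRT: V₁ = nRT₁/P₁ = 0.2784 L.
Isothermal, so P V is constant: T₂ = T₁; V₂ = V₁·(P₁/P₂) = 0.5608 L.
Reversible adiabatic, γ = 1.40: T₃ = T₂·(V₂/V₃)^(γ−1) = 167.0 K; P₃ = P₂·(V₂/V₃)^γ = 0.1028 bar.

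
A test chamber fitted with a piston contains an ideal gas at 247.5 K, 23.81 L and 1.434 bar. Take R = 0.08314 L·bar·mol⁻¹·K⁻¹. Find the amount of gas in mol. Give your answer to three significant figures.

PV = nRT ⇒ n = PV/(RT) = (1.434 × 23.81) / (0.08314 × 247.5)

n ≈ 1.66 mol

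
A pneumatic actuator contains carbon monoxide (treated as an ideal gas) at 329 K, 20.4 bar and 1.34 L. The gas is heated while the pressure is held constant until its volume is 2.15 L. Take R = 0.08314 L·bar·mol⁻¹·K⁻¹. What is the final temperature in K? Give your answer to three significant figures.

T₂ ≈ 528 K

P constant ⇒ V ∝ T: P₂ = P₁; T₂ = T₁·(V₂/V₁) = 527.9 K.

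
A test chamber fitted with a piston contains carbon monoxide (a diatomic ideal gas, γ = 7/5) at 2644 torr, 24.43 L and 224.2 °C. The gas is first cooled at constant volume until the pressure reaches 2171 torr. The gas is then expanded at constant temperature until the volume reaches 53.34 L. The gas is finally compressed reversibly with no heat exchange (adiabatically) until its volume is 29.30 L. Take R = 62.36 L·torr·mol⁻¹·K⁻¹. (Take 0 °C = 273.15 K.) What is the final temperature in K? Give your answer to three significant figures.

T₄ ≈ 519 K

Convert: T₁ = 497.3 K.
V constant ⇒ P ∝ T: V₂ = V₁; T₂ = T₁·(P₂/P₁) = 408.4 K.
T constant ⇒ Boyle's law P V = const: T₃ = T₂; P₃ = P₂·(V₂/V₃) = 994.3 torr.
Reversible adiabatic, γ = 7/5: T₄ = T₃·(V₃/V₄)^(γ−1) = 519.0 K; P₄ = P₃·(V₃/V₄)^γ = 2300 torr.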